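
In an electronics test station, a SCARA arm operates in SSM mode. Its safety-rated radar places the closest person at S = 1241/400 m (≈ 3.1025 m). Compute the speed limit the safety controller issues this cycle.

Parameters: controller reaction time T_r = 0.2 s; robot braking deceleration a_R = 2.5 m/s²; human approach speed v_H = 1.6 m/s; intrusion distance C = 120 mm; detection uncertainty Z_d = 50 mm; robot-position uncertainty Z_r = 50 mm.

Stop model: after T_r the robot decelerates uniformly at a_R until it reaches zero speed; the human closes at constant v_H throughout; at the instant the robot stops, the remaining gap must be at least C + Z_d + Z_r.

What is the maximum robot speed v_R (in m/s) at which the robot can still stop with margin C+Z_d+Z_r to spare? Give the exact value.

v_R_max = 41/20 m/s = 2.0500 m/s

at the boundary: (1/5)·v² + (21/25)·v + (-41/16) = 0
  disc = (21/25)² − 4·(1/5)·(-41/16) = 6889/2500 ; √disc = 83/50
  v_R = (−(21/25) + 83/50) / (2·(1/5)) = 41/20 m/s
check:
stop time T_s = (41/20)/(5/2) = 0.8200 s
robot in T_r: 2.0500·0.2000 = 0.4100 m
braking distance = 2.0500²/(2·2.5000) = 0.8405 m
human closes 1.6000·1.0200 = 1.6320 m
C+Z_d+Z_r = 0.1200+0.0500+0.0500 = 0.2200 m
sum ≈ 0.4100+0.8405+1.6320+0.2200 ≈ 3.1025 m = S ✓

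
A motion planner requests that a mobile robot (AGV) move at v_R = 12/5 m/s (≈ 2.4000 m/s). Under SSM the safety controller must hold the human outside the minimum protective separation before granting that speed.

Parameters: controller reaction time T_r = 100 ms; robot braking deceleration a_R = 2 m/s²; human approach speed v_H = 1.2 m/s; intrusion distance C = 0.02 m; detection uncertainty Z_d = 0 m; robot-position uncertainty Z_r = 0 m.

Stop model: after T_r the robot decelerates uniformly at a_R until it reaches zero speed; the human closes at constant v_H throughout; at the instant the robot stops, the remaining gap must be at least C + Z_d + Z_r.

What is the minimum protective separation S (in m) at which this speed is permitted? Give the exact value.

braking lasts T_s = (12/5)/2 = 1.2000 s
robot covers v_R·T_r = 2.4000·0.1000 = 0.2400 m before braking
robot covers 2.4000·1.2000 − ½·2.0000·1.2000² = 1.4400 m while stopping
human over T_r+T_s: 1.2000·(0.1000+1.2000) = 1.5600 m
margins: 0.0200+0.0000+0.0000 = 0.0200 m
S_min ≈ 0.2400+1.4400+1.5600+0.0200  ⇒  S_min = 163/50 m

S_min = 163/50 m = 3.2600 m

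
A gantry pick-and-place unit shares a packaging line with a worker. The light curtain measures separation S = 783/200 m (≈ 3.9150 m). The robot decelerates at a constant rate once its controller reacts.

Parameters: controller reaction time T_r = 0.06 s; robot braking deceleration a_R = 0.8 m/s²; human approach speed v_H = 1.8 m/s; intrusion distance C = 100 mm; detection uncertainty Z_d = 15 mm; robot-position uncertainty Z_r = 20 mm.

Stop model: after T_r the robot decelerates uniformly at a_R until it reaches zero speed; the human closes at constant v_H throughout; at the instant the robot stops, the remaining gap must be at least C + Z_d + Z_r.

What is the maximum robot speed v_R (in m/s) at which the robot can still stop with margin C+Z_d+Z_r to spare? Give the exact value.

v_R_max = 6/5 m/s = 1.2000 m/s

at the boundary: (5/8)·v² + (231/100)·v + (-459/125) = 0
  disc = (231/100)² − 4·(5/8)·(-459/125) = 145161/10000 ; √disc = 381/100
  v_R = (−(231/100) + 381/100) / (2·(5/8)) = 6/5 m/s
check:
braking lasts T_s = (6/5)/(4/5) = 1.5000 s
robot covers v_R·T_r = 1.2000·0.0600 = 0.0720 m before braking
robot under decel: 1.2000²/(2·0.8000) = 0.9000 m
person approaches 1.8000·(0.0600+1.5000) = 2.8080 m
C+Z_d+Z_r = 0.1000+0.0150+0.0200 = 0.1350 m
sum ≈ 0.0720+0.9000+2.8080+0.1350 ≈ 3.9150 m = S ✓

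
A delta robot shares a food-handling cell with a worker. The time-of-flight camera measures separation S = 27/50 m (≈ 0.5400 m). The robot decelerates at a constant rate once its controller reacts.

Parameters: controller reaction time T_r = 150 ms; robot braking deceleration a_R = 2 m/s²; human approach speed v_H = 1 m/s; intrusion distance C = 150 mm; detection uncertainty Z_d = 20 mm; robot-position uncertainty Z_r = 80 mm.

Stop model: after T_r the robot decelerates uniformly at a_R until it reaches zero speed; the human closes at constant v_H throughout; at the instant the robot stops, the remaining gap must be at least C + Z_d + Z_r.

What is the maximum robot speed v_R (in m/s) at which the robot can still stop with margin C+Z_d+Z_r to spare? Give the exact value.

v_R_max = 1/5 m/s = 0.2000 m/s

quadratic (1/4)·v² + (13/20)·v + (-7/50) = 0
  disc = (13/20)² − 4·(1/4)·(-7/50) = 9/16 ; √disc = 3/4
  v_R = (−(13/20) + 3/4) / (2·(1/4)) = 1/5 m/s
check:
stop time T_s = (1/5)/2 = 0.1000 s
robot in T_r: 0.2000·0.1500 = 0.0300 m
braking distance = 0.2000²/(2·2.0000) = 0.0100 m
person approaches 1.0000·(0.1500+0.1000) = 0.2500 m
margins: 0.1500+0.0200+0.0800 = 0.2500 m
sum ≈ 0.0300+0.0100+0.2500+0.2500 ≈ 0.5400 m = S ✓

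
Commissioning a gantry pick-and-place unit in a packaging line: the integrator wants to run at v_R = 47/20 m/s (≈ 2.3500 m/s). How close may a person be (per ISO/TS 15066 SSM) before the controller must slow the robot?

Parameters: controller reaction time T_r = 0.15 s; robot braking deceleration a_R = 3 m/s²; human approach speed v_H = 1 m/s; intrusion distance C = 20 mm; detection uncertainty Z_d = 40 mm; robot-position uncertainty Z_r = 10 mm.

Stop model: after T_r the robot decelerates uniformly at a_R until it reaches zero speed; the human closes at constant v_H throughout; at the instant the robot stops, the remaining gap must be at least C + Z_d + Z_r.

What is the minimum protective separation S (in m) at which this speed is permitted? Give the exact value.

S_min = 1821/800 m = 2.2763 m

stop time T_s = (47/20)/3 = 0.7833 s
reaction-phase robot travel = 2.3500·0.1500 = 0.3525 m
braking distance = 2.3500²/(2·3.0000) = 0.9204 m
person approaches 1.0000·(0.1500+0.7833) = 0.9333 m
margins: 0.0200+0.0400+0.0100 = 0.0700 m
S_min ≈ 0.3525+0.9204+0.9333+0.0700  ⇒  S_min = 1821/800 m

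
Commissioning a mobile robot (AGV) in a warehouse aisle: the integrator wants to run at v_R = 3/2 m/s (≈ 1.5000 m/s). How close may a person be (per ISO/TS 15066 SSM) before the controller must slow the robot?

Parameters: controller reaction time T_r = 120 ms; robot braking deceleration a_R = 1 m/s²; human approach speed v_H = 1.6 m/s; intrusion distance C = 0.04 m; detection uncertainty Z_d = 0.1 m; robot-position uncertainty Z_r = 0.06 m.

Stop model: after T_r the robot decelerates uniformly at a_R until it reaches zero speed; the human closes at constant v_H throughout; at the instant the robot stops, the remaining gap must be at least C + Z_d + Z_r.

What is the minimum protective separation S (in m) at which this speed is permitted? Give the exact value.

braking lasts T_s = (3/2)/1 = 1.5000 s
robot in T_r: 1.5000·0.1200 = 0.1800 m
braking distance = 1.5000²/(2·1.0000) = 1.1250 m
person approaches 1.6000·(0.1200+1.5000) = 2.5920 m
margins: 0.0400+0.1000+0.0600 = 0.2000 m
S_min ≈ 0.1800+1.1250+2.5920+0.2000  ⇒  S_min = 4097/1000 m

S_min = 4097/1000 m = 4.0970 m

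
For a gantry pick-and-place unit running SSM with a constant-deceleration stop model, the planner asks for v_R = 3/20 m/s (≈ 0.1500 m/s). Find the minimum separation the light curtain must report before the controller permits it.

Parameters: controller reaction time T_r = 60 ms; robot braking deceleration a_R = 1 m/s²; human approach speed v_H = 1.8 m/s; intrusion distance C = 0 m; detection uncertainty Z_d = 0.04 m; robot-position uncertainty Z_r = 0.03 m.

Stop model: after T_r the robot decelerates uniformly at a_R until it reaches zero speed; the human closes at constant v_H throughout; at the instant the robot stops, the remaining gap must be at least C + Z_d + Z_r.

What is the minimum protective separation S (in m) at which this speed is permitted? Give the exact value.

stop time T_s = (3/20)/1 = 0.1500 s
reaction-phase robot travel = 0.1500·0.0600 = 0.0090 m
robot covers 0.1500·0.1500 − ½·1.0000·0.1500² = 0.0112 m while stopping
human closes 1.8000·0.2100 = 0.3780 m
residual clearance needed = 0.0000+0.0400+0.0300 = 0.0700 m
S_min ≈ 0.0090+0.0112+0.3780+0.0700  ⇒  S_min = 1873/4000 m

S_min = 1873/4000 m = 0.4682 m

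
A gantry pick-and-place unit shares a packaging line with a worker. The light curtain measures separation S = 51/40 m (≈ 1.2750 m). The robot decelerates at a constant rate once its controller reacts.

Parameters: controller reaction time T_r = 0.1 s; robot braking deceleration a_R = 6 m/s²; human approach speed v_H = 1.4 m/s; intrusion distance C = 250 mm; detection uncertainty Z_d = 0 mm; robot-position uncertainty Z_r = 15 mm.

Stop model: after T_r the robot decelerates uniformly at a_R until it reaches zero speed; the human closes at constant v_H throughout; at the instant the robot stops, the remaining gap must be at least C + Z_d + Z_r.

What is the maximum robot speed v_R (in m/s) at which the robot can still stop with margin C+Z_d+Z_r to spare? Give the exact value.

v_R_max = 9/5 m/s = 1.8000 m/s

collect terms ⇒ (1/12)·v_R² + (1/3)·v_R + (-87/100) = 0
  disc = (1/3)² − 4·(1/12)·(-87/100) = 361/900 ; √disc = 19/30
  v_R = (−(1/3) + 19/30) / (2·(1/12)) = 9/5 m/s
check:
stop time T_s = (9/5)/6 = 0.3000 s
reaction-phase robot travel = 1.8000·0.1000 = 0.1800 m
robot under decel: 1.8000²/(2·6.0000) = 0.2700 m
human over T_r+T_s: 1.4000·(0.1000+0.3000) = 0.5600 m
C+Z_d+Z_r = 0.2500+0.0000+0.0150 = 0.2650 m
sum ≈ 0.1800+0.2700+0.5600+0.2650 ≈ 1.2750 m = S ✓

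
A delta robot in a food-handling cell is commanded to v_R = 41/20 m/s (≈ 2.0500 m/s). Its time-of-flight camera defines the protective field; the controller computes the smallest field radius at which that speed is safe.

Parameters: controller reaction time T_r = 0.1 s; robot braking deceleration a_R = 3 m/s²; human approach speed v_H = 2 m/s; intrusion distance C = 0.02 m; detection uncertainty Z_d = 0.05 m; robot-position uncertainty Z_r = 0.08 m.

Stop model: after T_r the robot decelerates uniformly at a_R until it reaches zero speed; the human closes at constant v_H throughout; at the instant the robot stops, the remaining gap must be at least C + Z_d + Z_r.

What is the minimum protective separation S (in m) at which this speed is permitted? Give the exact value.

S_min = 6293/2400 m = 2.6221 m

stop time T_s = (41/20)/3 = 0.6833 s
robot covers v_R·T_r = 2.0500·0.1000 = 0.2050 m before braking
braking distance = 2.0500²/(2·3.0000) = 0.7004 m
person approaches 2.0000·(0.1000+0.6833) = 1.5667 m
residual clearance needed = 0.0200+0.0500+0.0800 = 0.1500 m
S_min ≈ 0.2050+0.7004+1.5667+0.1500  ⇒  S_min = 6293/2400 m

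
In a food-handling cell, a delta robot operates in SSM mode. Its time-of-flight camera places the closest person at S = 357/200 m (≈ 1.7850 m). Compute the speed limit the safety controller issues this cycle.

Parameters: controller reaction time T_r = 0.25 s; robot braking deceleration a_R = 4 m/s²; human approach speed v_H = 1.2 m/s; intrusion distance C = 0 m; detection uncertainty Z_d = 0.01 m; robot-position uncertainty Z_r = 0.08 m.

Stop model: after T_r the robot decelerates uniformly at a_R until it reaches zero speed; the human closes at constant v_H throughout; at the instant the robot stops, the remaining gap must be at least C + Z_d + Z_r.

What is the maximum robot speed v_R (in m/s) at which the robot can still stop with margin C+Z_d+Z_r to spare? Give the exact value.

collect terms ⇒ (1/8)·v_R² + (11/20)·v_R + (-279/200) = 0
  disc = (11/20)² − 4·(1/8)·(-279/200) = 1 ; √disc = 1
  v_R = (−(11/20) + 1) / (2·(1/8)) = 9/5 m/s
check:
stop time T_s = (9/5)/4 = 0.4500 s
reaction-phase robot travel = 1.8000·0.2500 = 0.4500 m
braking distance = 1.8000²/(2·4.0000) = 0.4050 m
human closes 1.2000·0.7000 = 0.8400 m
margins: 0.0000+0.0100+0.0800 = 0.0900 m
sum ≈ 0.4500+0.4050+0.8400+0.0900 ≈ 1.7850 m = S ✓

v_R_max = 9/5 m/s = 1.8000 m/s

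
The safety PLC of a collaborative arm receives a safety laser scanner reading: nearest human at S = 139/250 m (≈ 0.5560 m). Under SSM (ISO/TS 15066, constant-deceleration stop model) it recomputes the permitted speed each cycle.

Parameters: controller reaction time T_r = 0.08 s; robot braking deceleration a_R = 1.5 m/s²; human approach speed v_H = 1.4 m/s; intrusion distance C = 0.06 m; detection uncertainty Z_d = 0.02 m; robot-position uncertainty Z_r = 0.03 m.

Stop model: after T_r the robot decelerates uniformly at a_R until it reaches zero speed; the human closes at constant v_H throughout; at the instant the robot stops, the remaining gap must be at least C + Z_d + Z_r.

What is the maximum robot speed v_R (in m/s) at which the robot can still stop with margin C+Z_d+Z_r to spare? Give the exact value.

at the boundary: (1/3)·v² + (76/75)·v + (-167/500) = 0
  disc = (76/75)² − 4·(1/3)·(-167/500) = 8281/5625 ; √disc = 91/75
  v_R = (−(76/75) + 91/75) / (2·(1/3)) = 3/10 m/s
check:
T_s = v_R/a_R = (3/10)/(3/2) = 0.2000 s
reaction-phase robot travel = 0.3000·0.0800 = 0.0240 m
braking distance = 0.3000²/(2·1.5000) = 0.0300 m
person approaches 1.4000·(0.0800+0.2000) = 0.3920 m
residual clearance needed = 0.0600+0.0200+0.0300 = 0.1100 m
sum ≈ 0.0240+0.0300+0.3920+0.1100 ≈ 0.5560 m = S ✓

v_R_max = 3/10 m/s = 0.3000 m/s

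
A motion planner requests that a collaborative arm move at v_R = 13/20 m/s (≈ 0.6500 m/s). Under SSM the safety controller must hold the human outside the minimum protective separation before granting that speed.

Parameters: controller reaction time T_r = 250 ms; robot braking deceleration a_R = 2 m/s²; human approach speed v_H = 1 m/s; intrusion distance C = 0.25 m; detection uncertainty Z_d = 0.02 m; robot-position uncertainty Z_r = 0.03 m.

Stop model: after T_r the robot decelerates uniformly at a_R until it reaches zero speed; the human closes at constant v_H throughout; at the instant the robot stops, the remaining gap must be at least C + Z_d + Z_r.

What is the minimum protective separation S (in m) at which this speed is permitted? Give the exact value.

T_s = v_R/a_R = (13/20)/2 = 0.3250 s
reaction-phase robot travel = 0.6500·0.2500 = 0.1625 m
robot covers 0.6500·0.3250 − ½·2.0000·0.3250² = 0.1056 m while stopping
person approaches 1.0000·(0.2500+0.3250) = 0.5750 m
C+Z_d+Z_r = 0.2500+0.0200+0.0300 = 0.3000 m
S_min ≈ 0.1625+0.1056+0.5750+0.3000  ⇒  S_min = 1829/1600 m

S_min = 1829/1600 m = 1.1431 m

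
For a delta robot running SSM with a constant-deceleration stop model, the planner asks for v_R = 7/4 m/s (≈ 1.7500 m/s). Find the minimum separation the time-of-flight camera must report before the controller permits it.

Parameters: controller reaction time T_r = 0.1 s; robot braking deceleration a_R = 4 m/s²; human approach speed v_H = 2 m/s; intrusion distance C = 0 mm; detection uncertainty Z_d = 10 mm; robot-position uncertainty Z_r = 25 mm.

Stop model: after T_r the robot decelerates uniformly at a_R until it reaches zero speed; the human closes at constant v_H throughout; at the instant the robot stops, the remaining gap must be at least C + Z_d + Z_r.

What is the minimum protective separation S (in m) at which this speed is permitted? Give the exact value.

braking lasts T_s = (7/4)/4 = 0.4375 s
reaction-phase robot travel = 1.7500·0.1000 = 0.1750 m
braking distance = 1.7500²/(2·4.0000) = 0.3828 m
person approaches 2.0000·(0.1000+0.4375) = 1.0750 m
C+Z_d+Z_r = 0.0000+0.0100+0.0250 = 0.0350 m
S_min ≈ 0.1750+0.3828+1.0750+0.0350  ⇒  S_min = 5337/3200 m

S_min = 5337/3200 m = 1.6678 m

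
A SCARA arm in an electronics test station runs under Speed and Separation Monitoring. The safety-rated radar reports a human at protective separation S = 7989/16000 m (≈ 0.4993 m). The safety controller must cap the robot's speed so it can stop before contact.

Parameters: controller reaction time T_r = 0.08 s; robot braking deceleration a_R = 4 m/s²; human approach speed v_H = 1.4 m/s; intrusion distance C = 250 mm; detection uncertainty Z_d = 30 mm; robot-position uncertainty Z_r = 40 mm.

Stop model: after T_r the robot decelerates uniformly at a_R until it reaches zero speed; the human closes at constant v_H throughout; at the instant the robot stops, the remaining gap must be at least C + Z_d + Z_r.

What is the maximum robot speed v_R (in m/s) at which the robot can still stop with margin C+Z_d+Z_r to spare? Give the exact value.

collect terms ⇒ (1/8)·v_R² + (43/100)·v_R + (-1077/16000) = 0
  disc = (43/100)² − 4·(1/8)·(-1077/16000) = 34969/160000 ; √disc = 187/400
  v_R = (−(43/100) + 187/400) / (2·(1/8)) = 3/20 m/s
check:
braking lasts T_s = (3/20)/4 = 0.0375 s
robot in T_r: 0.1500·0.0800 = 0.0120 m
robot under decel: 0.1500²/(2·4.0000) = 0.0028 m
human over T_r+T_s: 1.4000·(0.0800+0.0375) = 0.1645 m
margins: 0.2500+0.0300+0.0400 = 0.3200 m
sum ≈ 0.0120+0.0028+0.1645+0.3200 ≈ 0.4993 m = S ✓

v_R_max = 3/20 m/s = 0.1500 m/s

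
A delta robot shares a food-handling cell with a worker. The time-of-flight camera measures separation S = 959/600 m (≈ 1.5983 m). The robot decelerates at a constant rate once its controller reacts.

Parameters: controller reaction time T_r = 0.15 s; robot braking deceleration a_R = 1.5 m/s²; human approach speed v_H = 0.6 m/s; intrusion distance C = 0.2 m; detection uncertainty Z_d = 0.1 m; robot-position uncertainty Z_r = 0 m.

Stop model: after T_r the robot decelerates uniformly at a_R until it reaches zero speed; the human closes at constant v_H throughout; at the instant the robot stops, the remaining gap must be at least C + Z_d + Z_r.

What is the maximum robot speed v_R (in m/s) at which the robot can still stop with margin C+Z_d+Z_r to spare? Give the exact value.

collect terms ⇒ (1/3)·v_R² + (11/20)·v_R + (-29/24) = 0
  disc = (11/20)² − 4·(1/3)·(-29/24) = 6889/3600 ; √disc = 83/60
  v_R = (−(11/20) + 83/60) / (2·(1/3)) = 5/4 m/s
check:
braking lasts T_s = (5/4)/(3/2) = 0.8333 s
robot in T_r: 1.2500·0.1500 = 0.1875 m
braking distance = 1.2500²/(2·1.5000) = 0.5208 m
person approaches 0.6000·(0.1500+0.8333) = 0.5900 m
C+Z_d+Z_r = 0.2000+0.1000+0.0000 = 0.3000 m
sum ≈ 0.1875+0.5208+0.5900+0.3000 ≈ 1.5983 m = S ✓

v_R_max = 5/4 m/s = 1.2500 m/s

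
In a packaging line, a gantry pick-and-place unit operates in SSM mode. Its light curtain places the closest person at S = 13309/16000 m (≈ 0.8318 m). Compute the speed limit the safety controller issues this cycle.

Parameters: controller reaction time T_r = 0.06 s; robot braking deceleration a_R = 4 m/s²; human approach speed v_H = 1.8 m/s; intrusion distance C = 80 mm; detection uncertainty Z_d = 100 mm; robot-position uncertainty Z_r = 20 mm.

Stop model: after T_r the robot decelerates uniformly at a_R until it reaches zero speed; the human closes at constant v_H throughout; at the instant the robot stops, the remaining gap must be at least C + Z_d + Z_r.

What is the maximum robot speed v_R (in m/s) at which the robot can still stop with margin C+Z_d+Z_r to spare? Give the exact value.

v_R_max = 17/20 m/s = 0.8500 m/s

collect terms ⇒ (1/8)·v_R² + (51/100)·v_R + (-8381/16000) = 0
  disc = (51/100)² − 4·(1/8)·(-8381/16000) = 83521/160000 ; √disc = 289/400
  v_R = (−(51/100) + 289/400) / (2·(1/8)) = 17/20 m/s
check:
T_s = v_R/a_R = (17/20)/4 = 0.2125 s
reaction-phase robot travel = 0.8500·0.0600 = 0.0510 m
robot covers 0.8500·0.2125 − ½·4.0000·0.2125² = 0.0903 m while stopping
human closes 1.8000·0.2725 = 0.4905 m
C+Z_d+Z_r = 0.0800+0.1000+0.0200 = 0.2000 m
sum ≈ 0.0510+0.0903+0.4905+0.2000 ≈ 0.8318 m = S ✓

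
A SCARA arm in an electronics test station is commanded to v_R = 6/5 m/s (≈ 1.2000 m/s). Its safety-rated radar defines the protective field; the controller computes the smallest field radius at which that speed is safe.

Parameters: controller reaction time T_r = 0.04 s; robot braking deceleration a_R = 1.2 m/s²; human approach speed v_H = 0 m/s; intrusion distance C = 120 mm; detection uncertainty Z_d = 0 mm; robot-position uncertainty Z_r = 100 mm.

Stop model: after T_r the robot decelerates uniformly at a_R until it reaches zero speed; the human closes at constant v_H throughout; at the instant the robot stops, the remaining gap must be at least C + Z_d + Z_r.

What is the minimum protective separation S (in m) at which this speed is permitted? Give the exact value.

stop time T_s = (6/5)/(6/5) = 1.0000 s
reaction-phase robot travel = 1.2000·0.0400 = 0.0480 m
braking distance = 1.2000²/(2·1.2000) = 0.6000 m
human closes 0.0000·1.0400 = 0.0000 m
residual clearance needed = 0.1200+0.0000+0.1000 = 0.2200 m
S_min ≈ 0.0480+0.6000+0.0000+0.2200  ⇒  S_min = 217/250 m

S_min = 217/250 m = 0.8680 m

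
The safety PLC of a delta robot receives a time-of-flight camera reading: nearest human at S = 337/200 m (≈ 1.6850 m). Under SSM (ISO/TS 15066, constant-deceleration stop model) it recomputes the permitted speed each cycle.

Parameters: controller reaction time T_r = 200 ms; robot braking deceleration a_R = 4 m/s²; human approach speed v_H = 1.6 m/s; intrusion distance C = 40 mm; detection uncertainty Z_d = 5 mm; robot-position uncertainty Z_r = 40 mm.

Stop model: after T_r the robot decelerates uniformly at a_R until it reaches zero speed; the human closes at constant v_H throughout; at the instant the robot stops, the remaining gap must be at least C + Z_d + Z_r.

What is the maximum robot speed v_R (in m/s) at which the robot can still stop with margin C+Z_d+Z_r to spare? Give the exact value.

v_R_max = 8/5 m/s = 1.6000 m/s

quadratic (1/8)·v² + (3/5)·v + (-32/25) = 0
  disc = (3/5)² − 4·(1/8)·(-32/25) = 1 ; √disc = 1
  v_R = (−(3/5) + 1) / (2·(1/8)) = 8/5 m/s
check:
T_s = v_R/a_R = (8/5)/4 = 0.4000 s
robot in T_r: 1.6000·0.2000 = 0.3200 m
braking distance = 1.6000²/(2·4.0000) = 0.3200 m
human closes 1.6000·0.6000 = 0.9600 m
C+Z_d+Z_r = 0.0400+0.0050+0.0400 = 0.0850 m
sum ≈ 0.3200+0.3200+0.9600+0.0850 ≈ 1.6850 m = S ✓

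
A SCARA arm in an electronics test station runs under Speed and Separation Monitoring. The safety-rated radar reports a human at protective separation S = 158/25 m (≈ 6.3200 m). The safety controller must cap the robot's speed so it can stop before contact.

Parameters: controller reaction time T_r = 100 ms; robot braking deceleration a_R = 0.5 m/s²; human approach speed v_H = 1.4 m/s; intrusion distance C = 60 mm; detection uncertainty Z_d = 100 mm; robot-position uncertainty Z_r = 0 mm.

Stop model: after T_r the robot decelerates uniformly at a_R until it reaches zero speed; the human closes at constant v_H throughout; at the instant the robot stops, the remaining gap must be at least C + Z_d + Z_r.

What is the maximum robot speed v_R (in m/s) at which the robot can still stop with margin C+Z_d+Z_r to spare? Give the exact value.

v_R_max = 7/5 m/s = 1.4000 m/s

collect terms ⇒ (1)·v_R² + (29/10)·v_R + (-301/50) = 0
  disc = (29/10)² − 4·(1)·(-301/50) = 3249/100 ; √disc = 57/10
  v_R = (−(29/10) + 57/10) / (2·(1)) = 7/5 m/s
check:
T_s = v_R/a_R = (7/5)/(1/2) = 2.8000 s
reaction-phase robot travel = 1.4000·0.1000 = 0.1400 m
robot covers 1.4000·2.8000 − ½·0.5000·2.8000² = 1.9600 m while stopping
human closes 1.4000·2.9000 = 4.0600 m
C+Z_d+Z_r = 0.0600+0.1000+0.0000 = 0.1600 m
sum ≈ 0.1400+1.9600+4.0600+0.1600 ≈ 6.3200 m = S ✓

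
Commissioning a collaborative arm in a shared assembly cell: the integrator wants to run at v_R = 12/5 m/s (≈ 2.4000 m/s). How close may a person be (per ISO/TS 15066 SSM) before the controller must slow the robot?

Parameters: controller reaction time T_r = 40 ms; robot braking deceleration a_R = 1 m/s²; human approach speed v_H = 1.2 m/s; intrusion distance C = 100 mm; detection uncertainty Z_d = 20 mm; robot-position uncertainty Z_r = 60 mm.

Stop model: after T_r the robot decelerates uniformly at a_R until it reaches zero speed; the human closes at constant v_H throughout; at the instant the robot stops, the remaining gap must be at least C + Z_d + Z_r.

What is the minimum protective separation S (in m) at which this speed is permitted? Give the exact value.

T_s = v_R/a_R = (12/5)/1 = 2.4000 s
robot covers v_R·T_r = 2.4000·0.0400 = 0.0960 m before braking
robot covers 2.4000·2.4000 − ½·1.0000·2.4000² = 2.8800 m while stopping
person approaches 1.2000·(0.0400+2.4000) = 2.9280 m
residual clearance needed = 0.1000+0.0200+0.0600 = 0.1800 m
S_min ≈ 0.0960+2.8800+2.9280+0.1800  ⇒  S_min = 1521/250 m

S_min = 1521/250 m = 6.0840 m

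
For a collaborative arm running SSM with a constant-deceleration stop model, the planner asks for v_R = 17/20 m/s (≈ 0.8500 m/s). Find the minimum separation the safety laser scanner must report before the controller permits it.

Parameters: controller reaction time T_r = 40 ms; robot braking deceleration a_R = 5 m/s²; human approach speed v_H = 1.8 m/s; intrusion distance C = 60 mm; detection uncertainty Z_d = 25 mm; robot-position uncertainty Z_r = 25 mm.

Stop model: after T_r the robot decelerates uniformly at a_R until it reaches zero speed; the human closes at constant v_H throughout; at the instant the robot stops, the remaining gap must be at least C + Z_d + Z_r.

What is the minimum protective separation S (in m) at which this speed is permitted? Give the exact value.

stop time T_s = (17/20)/5 = 0.1700 s
reaction-phase robot travel = 0.8500·0.0400 = 0.0340 m
robot covers 0.8500·0.1700 − ½·5.0000·0.1700² = 0.0722 m while stopping
person approaches 1.8000·(0.0400+0.1700) = 0.3780 m
margins: 0.0600+0.0250+0.0250 = 0.1100 m
S_min ≈ 0.0340+0.0722+0.3780+0.1100  ⇒  S_min = 2377/4000 m

S_min = 2377/4000 m = 0.5942 m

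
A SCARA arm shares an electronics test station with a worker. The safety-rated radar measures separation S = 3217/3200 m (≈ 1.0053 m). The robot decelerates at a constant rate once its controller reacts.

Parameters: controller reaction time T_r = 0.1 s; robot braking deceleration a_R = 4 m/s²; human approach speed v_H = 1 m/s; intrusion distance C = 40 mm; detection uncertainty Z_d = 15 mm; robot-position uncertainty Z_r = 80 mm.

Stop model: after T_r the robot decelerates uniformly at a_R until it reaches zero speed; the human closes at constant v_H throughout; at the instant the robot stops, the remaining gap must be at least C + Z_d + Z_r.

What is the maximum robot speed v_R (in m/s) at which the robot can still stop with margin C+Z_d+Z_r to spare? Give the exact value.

quadratic (1/8)·v² + (7/20)·v + (-493/640) = 0
  disc = (7/20)² − 4·(1/8)·(-493/640) = 3249/6400 ; √disc = 57/80
  v_R = (−(7/20) + 57/80) / (2·(1/8)) = 29/20 m/s
check:
braking lasts T_s = (29/20)/4 = 0.3625 s
robot covers v_R·T_r = 1.4500·0.1000 = 0.1450 m before braking
robot under decel: 1.4500²/(2·4.0000) = 0.2628 m
human over T_r+T_s: 1.0000·(0.1000+0.3625) = 0.4625 m
C+Z_d+Z_r = 0.0400+0.0150+0.0800 = 0.1350 m
sum ≈ 0.1450+0.2628+0.4625+0.1350 ≈ 1.0053 m = S ✓

v_R_max = 29/20 m/s = 1.4500 m/s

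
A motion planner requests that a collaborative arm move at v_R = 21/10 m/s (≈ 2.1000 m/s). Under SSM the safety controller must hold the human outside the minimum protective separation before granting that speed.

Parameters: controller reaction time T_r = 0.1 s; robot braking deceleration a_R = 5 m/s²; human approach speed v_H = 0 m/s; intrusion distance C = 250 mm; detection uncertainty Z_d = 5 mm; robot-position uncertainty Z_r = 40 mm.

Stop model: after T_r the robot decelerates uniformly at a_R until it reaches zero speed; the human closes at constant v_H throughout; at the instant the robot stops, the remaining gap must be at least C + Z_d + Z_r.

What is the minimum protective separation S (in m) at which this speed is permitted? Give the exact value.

T_s = v_R/a_R = (21/10)/5 = 0.4200 s
robot in T_r: 2.1000·0.1000 = 0.2100 m
braking distance = 2.1000²/(2·5.0000) = 0.4410 m
person approaches 0.0000·(0.1000+0.4200) = 0.0000 m
margins: 0.2500+0.0050+0.0400 = 0.2950 m
S_min ≈ 0.2100+0.4410+0.0000+0.2950  ⇒  S_min = 473/500 m

S_min = 473/500 m = 0.9460 m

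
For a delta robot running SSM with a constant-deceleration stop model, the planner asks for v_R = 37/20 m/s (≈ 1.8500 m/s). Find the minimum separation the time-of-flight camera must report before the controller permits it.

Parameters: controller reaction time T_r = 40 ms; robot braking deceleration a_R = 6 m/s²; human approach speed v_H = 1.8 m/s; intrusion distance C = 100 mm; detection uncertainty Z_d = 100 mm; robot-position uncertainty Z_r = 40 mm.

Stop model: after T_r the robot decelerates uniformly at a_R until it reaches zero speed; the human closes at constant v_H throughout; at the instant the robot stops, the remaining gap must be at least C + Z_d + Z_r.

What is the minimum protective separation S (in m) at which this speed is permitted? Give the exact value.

S_min = 29429/24000 m = 1.2262 m

stop time T_s = (37/20)/6 = 0.3083 s
reaction-phase robot travel = 1.8500·0.0400 = 0.0740 m
robot covers 1.8500·0.3083 − ½·6.0000·0.3083² = 0.2852 m while stopping
person approaches 1.8000·(0.0400+0.3083) = 0.6270 m
C+Z_d+Z_r = 0.1000+0.1000+0.0400 = 0.2400 m
S_min ≈ 0.0740+0.2852+0.6270+0.2400  ⇒  S_min = 29429/24000 m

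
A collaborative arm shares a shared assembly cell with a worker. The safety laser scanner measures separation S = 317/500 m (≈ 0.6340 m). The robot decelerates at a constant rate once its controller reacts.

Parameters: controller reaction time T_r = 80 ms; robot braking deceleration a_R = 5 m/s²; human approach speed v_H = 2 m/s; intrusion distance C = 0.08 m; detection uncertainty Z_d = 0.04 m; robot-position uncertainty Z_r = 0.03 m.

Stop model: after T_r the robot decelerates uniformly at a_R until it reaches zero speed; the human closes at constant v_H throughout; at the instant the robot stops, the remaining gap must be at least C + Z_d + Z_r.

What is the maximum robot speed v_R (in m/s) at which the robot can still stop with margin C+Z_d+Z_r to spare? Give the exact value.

v_R_max = 3/5 m/s = 0.6000 m/s

collect terms ⇒ (1/10)·v_R² + (12/25)·v_R + (-81/250) = 0
  disc = (12/25)² − 4·(1/10)·(-81/250) = 9/25 ; √disc = 3/5
  v_R = (−(12/25) + 3/5) / (2·(1/10)) = 3/5 m/s
check:
stop time T_s = (3/5)/5 = 0.1200 s
reaction-phase robot travel = 0.6000·0.0800 = 0.0480 m
robot covers 0.6000·0.1200 − ½·5.0000·0.1200² = 0.0360 m while stopping
person approaches 2.0000·(0.0800+0.1200) = 0.4000 m
margins: 0.0800+0.0400+0.0300 = 0.1500 m
sum ≈ 0.0480+0.0360+0.4000+0.1500 ≈ 0.6340 m = S ✓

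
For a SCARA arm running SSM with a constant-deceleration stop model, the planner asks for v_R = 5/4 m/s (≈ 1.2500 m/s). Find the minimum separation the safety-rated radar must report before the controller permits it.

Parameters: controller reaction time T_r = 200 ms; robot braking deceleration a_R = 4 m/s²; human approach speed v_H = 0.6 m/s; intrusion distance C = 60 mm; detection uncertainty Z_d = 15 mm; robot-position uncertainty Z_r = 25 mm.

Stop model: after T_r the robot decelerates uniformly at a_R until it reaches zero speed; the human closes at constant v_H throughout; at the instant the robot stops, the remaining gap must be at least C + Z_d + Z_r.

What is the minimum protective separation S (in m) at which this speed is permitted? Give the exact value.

stop time T_s = (5/4)/4 = 0.3125 s
robot covers v_R·T_r = 1.2500·0.2000 = 0.2500 m before braking
robot under decel: 1.2500²/(2·4.0000) = 0.1953 m
human over T_r+T_s: 0.6000·(0.2000+0.3125) = 0.3075 m
C+Z_d+Z_r = 0.0600+0.0150+0.0250 = 0.1000 m
S_min ≈ 0.2500+0.1953+0.3075+0.1000  ⇒  S_min = 2729/3200 m

S_min = 2729/3200 m = 0.8528 m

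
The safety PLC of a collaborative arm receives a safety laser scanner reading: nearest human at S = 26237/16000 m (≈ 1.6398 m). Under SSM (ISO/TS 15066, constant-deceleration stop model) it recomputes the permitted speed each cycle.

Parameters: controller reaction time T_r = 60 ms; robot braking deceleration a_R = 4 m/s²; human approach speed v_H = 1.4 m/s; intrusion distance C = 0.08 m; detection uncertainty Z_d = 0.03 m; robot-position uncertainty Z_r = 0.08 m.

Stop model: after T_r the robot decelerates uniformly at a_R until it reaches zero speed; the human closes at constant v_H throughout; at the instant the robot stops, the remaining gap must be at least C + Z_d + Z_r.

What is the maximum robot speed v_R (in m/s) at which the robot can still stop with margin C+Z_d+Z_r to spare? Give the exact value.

v_R_max = 41/20 m/s = 2.0500 m/s

quadratic (1/8)·v² + (41/100)·v + (-21853/16000) = 0
  disc = (41/100)² − 4·(1/8)·(-21853/16000) = 136161/160000 ; √disc = 369/400
  v_R = (−(41/100) + 369/400) / (2·(1/8)) = 41/20 m/s
check:
braking lasts T_s = (41/20)/4 = 0.5125 s
robot in T_r: 2.0500·0.0600 = 0.1230 m
robot covers 2.0500·0.5125 − ½·4.0000·0.5125² = 0.5253 m while stopping
person approaches 1.4000·(0.0600+0.5125) = 0.8015 m
margins: 0.0800+0.0300+0.0800 = 0.1900 m
sum ≈ 0.1230+0.5253+0.8015+0.1900 ≈ 1.6398 m = S ✓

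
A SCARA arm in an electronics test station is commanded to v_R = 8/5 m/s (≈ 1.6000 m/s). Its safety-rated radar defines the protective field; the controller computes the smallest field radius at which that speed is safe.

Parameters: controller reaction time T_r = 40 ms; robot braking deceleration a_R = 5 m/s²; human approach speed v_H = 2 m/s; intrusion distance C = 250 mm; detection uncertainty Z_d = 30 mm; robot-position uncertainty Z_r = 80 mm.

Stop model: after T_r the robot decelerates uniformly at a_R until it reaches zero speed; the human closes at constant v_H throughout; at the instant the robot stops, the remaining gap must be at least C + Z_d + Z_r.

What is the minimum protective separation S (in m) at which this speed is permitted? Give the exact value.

braking lasts T_s = (8/5)/5 = 0.3200 s
robot covers v_R·T_r = 1.6000·0.0400 = 0.0640 m before braking
robot covers 1.6000·0.3200 − ½·5.0000·0.3200² = 0.2560 m while stopping
person approaches 2.0000·(0.0400+0.3200) = 0.7200 m
margins: 0.2500+0.0300+0.0800 = 0.3600 m
S_min ≈ 0.0640+0.2560+0.7200+0.3600  ⇒  S_min = 7/5 m

S_min = 7/5 m = 1.4000 m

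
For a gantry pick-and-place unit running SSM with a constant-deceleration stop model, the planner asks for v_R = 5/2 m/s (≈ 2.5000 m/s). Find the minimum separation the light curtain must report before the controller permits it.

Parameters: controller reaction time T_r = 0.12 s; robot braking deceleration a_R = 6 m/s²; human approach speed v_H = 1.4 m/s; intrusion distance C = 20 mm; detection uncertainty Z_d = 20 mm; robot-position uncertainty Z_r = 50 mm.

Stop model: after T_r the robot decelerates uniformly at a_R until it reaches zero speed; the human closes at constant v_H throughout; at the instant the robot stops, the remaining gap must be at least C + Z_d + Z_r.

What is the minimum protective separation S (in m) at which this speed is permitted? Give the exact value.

S_min = 9973/6000 m = 1.6622 m

stop time T_s = (5/2)/6 = 0.4167 s
reaction-phase robot travel = 2.5000·0.1200 = 0.3000 m
robot under decel: 2.5000²/(2·6.0000) = 0.5208 m
human over T_r+T_s: 1.4000·(0.1200+0.4167) = 0.7513 m
C+Z_d+Z_r = 0.0200+0.0200+0.0500 = 0.0900 m
S_min ≈ 0.3000+0.5208+0.7513+0.0900  ⇒  S_min = 9973/6000 m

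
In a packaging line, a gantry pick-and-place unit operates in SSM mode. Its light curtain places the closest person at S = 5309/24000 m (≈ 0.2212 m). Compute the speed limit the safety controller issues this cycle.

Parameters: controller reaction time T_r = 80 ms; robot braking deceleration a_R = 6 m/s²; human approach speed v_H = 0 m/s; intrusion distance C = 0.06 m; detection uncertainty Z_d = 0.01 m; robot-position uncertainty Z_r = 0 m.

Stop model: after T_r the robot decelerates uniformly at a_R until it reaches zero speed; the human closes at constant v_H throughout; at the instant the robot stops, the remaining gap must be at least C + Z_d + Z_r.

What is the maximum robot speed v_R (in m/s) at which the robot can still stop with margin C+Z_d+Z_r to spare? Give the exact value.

at the boundary: (1/12)·v² + (2/25)·v + (-3629/24000) = 0
  disc = (2/25)² − 4·(1/12)·(-3629/24000) = 20449/360000 ; √disc = 143/600
  v_R = (−(2/25) + 143/600) / (2·(1/12)) = 19/20 m/s
check:
T_s = v_R/a_R = (19/20)/6 = 0.1583 s
robot in T_r: 0.9500·0.0800 = 0.0760 m
braking distance = 0.9500²/(2·6.0000) = 0.0752 m
human closes 0.0000·0.2383 = 0.0000 m
C+Z_d+Z_r = 0.0600+0.0100+0.0000 = 0.0700 m
sum ≈ 0.0760+0.0752+0.0000+0.0700 ≈ 0.2212 m = S ✓

v_R_max = 19/20 m/s = 0.9500 m/s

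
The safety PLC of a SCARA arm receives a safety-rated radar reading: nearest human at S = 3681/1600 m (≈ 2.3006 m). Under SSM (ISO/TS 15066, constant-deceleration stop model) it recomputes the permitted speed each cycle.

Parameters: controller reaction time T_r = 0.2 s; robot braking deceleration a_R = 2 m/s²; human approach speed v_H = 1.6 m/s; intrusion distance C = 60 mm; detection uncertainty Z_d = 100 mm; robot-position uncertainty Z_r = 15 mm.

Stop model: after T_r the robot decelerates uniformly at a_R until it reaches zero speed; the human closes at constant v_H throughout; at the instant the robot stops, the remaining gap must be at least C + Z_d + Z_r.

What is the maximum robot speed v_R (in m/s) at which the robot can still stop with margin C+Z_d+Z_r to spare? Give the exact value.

collect terms ⇒ (1/4)·v_R² + (1)·v_R + (-2889/1600) = 0
  disc = (1)² − 4·(1/4)·(-2889/1600) = 4489/1600 ; √disc = 67/40
  v_R = (−(1) + 67/40) / (2·(1/4)) = 27/20 m/s
check:
T_s = v_R/a_R = (27/20)/2 = 0.6750 s
robot in T_r: 1.3500·0.2000 = 0.2700 m
robot covers 1.3500·0.6750 − ½·2.0000·0.6750² = 0.4556 m while stopping
human closes 1.6000·0.8750 = 1.4000 m
C+Z_d+Z_r = 0.0600+0.1000+0.0150 = 0.1750 m
sum ≈ 0.2700+0.4556+1.4000+0.1750 ≈ 2.3006 m = S ✓

v_R_max = 27/20 m/s = 1.3500 m/s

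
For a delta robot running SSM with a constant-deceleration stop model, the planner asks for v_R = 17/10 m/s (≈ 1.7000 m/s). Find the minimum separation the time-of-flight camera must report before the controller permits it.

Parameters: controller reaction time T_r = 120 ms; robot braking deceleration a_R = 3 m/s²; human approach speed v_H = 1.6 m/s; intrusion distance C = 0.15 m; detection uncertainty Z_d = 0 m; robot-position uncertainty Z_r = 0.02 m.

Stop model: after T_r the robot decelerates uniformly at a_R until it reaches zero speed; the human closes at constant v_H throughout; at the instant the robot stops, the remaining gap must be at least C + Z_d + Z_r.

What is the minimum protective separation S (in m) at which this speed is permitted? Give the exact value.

stop time T_s = (17/10)/3 = 0.5667 s
reaction-phase robot travel = 1.7000·0.1200 = 0.2040 m
robot under decel: 1.7000²/(2·3.0000) = 0.4817 m
human over T_r+T_s: 1.6000·(0.1200+0.5667) = 1.0987 m
C+Z_d+Z_r = 0.1500+0.0000+0.0200 = 0.1700 m
S_min ≈ 0.2040+0.4817+1.0987+0.1700  ⇒  S_min = 5863/3000 m

S_min = 5863/3000 m = 1.9543 m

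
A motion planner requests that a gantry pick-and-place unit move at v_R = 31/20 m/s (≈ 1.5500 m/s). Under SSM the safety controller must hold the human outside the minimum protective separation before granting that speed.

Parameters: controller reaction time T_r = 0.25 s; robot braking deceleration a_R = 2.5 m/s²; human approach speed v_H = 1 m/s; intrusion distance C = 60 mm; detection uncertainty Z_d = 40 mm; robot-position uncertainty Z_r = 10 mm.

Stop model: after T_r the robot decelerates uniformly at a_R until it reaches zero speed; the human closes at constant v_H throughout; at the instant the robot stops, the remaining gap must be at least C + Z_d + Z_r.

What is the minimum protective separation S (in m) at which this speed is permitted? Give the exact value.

S_min = 231/125 m = 1.8480 m

T_s = v_R/a_R = (31/20)/(5/2) = 0.6200 s
reaction-phase robot travel = 1.5500·0.2500 = 0.3875 m
braking distance = 1.5500²/(2·2.5000) = 0.4805 m
human closes 1.0000·0.8700 = 0.8700 m
C+Z_d+Z_r = 0.0600+0.0400+0.0100 = 0.1100 m
S_min ≈ 0.3875+0.4805+0.8700+0.1100  ⇒  S_min = 231/125 m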